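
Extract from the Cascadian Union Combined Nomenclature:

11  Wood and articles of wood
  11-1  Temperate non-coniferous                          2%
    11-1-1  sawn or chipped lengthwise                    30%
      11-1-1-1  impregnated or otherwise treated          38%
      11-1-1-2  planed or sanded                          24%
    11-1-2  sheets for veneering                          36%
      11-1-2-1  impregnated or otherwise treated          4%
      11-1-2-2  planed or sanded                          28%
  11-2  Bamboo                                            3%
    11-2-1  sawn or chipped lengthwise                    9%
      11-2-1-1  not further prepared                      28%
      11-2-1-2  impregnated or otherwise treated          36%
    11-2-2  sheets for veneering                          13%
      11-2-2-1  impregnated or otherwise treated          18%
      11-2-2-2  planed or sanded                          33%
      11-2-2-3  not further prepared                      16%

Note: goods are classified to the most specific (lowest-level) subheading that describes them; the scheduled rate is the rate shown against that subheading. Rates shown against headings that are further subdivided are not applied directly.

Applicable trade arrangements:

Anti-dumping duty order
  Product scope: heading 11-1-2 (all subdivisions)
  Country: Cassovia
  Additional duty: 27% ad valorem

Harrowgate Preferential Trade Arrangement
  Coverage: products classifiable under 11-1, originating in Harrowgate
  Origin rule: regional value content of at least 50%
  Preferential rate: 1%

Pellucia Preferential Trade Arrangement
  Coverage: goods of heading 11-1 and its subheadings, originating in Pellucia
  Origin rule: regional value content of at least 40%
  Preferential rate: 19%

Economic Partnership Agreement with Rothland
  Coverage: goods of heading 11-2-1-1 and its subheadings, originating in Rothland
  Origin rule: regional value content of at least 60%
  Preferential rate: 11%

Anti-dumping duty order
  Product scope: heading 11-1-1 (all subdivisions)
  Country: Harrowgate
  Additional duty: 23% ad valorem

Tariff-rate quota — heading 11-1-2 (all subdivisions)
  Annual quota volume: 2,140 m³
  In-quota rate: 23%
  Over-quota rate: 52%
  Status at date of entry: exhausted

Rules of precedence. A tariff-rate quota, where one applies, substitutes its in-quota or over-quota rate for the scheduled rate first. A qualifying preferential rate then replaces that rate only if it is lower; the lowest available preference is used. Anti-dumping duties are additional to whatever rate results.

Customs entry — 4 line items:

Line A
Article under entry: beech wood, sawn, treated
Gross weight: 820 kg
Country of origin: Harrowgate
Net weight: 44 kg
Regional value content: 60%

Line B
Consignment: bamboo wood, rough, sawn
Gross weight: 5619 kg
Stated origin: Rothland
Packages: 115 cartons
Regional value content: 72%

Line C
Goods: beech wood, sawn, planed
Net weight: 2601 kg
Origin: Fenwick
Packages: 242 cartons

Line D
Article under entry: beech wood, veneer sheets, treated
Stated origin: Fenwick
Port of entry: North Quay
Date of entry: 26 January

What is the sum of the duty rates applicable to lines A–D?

Line A: beech → 11-1; sawn → 11-1-1; treated → 11-1-1-1. Scheduled 38%. Harrowgate agreement on 11-1: RVC ≥ 50% → 1% available; preferential 1%; anti-dumping (Harrowgate, 11-1-1): +23%; total 1% + 23% = 24%. → 24%.
Line B: bamboo → 11-2; sawn → 11-2-1; rough → 11-2-1-1. Scheduled 28%. Rothland agreement on 11-2-1-1: RVC ≥ 60% → 11% available; preferential 11%. → 11%.
Line C: beech → 11-1; sawn → 11-1-1; planed → 11-1-1-2. Scheduled 24%. No special measure applies. → 24%.
Line D: beech → 11-1; veneer sheets → 11-1-2; treated → 11-1-2-1. Scheduled 4%. quota on 11-1-2 exhausted → over-quota 52%. → 52%.
Sum: 24% + 11% + 24% + 52% = 111%.

111%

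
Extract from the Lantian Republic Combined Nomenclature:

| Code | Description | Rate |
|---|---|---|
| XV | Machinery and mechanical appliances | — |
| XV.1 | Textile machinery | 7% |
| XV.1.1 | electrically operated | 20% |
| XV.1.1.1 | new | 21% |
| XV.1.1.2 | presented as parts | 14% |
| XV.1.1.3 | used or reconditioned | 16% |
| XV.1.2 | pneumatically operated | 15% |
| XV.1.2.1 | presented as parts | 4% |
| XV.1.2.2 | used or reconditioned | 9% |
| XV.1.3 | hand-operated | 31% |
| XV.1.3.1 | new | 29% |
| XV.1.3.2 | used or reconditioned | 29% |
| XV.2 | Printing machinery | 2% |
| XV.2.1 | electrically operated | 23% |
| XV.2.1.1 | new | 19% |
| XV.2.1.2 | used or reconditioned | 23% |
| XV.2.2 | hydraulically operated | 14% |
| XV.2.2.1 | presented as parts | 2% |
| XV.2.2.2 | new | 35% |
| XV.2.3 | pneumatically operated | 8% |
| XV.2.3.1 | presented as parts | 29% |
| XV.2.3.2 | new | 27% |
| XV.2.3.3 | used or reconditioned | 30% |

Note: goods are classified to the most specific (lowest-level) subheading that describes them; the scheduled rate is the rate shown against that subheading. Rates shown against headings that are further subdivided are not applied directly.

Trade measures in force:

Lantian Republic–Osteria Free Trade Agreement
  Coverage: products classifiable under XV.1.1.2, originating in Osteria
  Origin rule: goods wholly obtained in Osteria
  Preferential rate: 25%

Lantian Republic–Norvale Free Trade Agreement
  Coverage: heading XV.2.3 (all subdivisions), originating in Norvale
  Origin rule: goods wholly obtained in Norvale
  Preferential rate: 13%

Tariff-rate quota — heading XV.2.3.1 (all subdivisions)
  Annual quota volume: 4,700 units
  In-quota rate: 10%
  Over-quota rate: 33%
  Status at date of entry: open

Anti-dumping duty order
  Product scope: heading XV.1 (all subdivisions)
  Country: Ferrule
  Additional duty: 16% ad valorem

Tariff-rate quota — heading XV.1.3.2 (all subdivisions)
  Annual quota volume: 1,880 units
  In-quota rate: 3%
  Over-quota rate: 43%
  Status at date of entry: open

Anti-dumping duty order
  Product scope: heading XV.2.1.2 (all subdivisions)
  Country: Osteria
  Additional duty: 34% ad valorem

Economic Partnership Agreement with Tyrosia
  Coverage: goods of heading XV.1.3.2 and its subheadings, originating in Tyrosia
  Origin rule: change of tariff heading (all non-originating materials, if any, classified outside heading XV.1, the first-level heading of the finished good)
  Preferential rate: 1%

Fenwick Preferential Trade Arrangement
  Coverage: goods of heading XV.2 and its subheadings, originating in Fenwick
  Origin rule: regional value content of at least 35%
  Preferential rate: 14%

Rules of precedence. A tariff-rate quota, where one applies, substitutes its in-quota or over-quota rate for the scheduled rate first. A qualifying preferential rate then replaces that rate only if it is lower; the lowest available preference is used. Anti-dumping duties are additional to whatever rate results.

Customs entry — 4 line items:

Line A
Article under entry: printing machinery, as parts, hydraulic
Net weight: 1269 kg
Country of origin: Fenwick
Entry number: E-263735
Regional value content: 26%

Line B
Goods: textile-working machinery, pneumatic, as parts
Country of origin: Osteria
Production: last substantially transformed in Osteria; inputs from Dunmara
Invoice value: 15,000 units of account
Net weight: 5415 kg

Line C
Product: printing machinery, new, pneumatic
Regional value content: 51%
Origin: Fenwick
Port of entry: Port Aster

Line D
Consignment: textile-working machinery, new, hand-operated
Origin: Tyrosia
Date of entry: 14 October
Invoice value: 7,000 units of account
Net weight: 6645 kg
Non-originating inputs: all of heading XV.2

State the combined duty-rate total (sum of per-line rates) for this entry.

Line A: printing → XV.2; hydraulic → XV.2.2; as parts → XV.2.2.1. Scheduled 2%. Fenwick agreement on XV.2: RVC < 35%. → 2%.
Line B: textile-working → XV.1; pneumatic → XV.1.2; as parts → XV.1.2.1. Scheduled 4%. Osteria agreement on XV.1.1.2: XV.1.2.1 not covered. → 4%.
Line C: printing → XV.2; pneumatic → XV.2.3; new → XV.2.3.2. Scheduled 27%. Fenwick agreement on XV.2: RVC ≥ 35% → 14% available; preferential 14%. → 14%.
Line D: textile-working → XV.1; hand-operated → XV.1.3; new → XV.1.3.1. Scheduled 29%. Tyrosia agreement on XV.1.3.2: XV.1.3.1 not covered. → 29%.
Sum: 2% + 4% + 14% + 29% = 49%.

49%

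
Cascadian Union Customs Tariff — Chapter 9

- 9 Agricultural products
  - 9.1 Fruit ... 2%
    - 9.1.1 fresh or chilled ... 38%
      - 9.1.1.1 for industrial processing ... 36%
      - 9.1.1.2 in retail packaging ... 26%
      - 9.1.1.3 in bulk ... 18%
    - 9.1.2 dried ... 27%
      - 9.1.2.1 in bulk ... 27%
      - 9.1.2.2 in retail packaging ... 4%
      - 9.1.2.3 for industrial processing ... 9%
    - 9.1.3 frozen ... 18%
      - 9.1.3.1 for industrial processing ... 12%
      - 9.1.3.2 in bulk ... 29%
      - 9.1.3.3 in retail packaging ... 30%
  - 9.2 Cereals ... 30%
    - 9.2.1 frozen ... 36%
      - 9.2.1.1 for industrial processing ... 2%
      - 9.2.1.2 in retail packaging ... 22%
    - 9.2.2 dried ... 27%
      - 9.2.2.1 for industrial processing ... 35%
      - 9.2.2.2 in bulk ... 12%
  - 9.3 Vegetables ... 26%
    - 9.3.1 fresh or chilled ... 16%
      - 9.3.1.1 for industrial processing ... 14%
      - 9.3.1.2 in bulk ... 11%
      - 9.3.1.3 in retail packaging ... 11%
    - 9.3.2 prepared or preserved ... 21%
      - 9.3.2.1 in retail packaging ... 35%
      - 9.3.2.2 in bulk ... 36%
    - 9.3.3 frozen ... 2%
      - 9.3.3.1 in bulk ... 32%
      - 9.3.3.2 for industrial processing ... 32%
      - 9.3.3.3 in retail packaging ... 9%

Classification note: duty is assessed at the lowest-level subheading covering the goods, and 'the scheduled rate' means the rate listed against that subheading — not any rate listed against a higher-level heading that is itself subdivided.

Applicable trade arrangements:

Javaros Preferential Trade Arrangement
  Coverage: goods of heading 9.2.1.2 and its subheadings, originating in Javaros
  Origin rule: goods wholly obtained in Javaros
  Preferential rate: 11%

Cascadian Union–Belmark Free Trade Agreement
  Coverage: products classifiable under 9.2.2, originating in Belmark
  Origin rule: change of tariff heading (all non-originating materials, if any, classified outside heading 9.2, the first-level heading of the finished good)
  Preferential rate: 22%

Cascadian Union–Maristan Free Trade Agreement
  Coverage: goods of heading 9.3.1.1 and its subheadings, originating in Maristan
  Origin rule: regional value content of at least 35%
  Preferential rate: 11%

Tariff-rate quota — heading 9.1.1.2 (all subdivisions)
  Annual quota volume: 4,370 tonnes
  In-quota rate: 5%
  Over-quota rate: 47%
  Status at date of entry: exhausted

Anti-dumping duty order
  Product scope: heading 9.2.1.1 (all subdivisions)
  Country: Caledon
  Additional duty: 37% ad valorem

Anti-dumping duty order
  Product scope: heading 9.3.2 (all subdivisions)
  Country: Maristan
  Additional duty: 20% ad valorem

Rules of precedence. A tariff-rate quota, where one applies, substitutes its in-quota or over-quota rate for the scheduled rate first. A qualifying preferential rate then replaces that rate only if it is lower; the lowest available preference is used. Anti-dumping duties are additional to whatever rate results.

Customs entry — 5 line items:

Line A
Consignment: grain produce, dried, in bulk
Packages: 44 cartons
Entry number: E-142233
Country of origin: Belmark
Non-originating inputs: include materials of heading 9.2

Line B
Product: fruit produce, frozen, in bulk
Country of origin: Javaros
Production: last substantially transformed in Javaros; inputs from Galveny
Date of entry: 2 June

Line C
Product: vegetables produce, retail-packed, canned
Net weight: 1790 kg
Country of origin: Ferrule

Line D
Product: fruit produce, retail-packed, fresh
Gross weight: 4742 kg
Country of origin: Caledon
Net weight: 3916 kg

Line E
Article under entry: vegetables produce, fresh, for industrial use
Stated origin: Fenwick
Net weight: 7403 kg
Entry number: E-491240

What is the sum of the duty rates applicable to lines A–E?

Line A: grain → 9.2; dried → 9.2.2; in bulk → 9.2.2.2. Scheduled 12%. Belmark agreement on 9.2.2: CTH not met. → 12%.
Line B: fruit → 9.1; frozen → 9.1.3; in bulk → 9.1.3.2. Scheduled 29%. Javaros agreement on 9.2.1.2: 9.1.3.2 not covered. → 29%.
Line C: vegetables → 9.3; canned → 9.3.2; retail-packed → 9.3.2.1. Scheduled 35%. No special measure applies. → 35%.
Line D: fruit → 9.1; fresh → 9.1.1; retail-packed → 9.1.1.2. Scheduled 26%. quota on 9.1.1.2 exhausted → over-quota 47%. → 47%.
Line E: vegetables → 9.3; fresh → 9.3.1; for industrial use → 9.3.1.1. Scheduled 14%. No special measure applies. → 14%.
Sum: 12% + 29% + 35% + 47% + 14% = 137%.

137%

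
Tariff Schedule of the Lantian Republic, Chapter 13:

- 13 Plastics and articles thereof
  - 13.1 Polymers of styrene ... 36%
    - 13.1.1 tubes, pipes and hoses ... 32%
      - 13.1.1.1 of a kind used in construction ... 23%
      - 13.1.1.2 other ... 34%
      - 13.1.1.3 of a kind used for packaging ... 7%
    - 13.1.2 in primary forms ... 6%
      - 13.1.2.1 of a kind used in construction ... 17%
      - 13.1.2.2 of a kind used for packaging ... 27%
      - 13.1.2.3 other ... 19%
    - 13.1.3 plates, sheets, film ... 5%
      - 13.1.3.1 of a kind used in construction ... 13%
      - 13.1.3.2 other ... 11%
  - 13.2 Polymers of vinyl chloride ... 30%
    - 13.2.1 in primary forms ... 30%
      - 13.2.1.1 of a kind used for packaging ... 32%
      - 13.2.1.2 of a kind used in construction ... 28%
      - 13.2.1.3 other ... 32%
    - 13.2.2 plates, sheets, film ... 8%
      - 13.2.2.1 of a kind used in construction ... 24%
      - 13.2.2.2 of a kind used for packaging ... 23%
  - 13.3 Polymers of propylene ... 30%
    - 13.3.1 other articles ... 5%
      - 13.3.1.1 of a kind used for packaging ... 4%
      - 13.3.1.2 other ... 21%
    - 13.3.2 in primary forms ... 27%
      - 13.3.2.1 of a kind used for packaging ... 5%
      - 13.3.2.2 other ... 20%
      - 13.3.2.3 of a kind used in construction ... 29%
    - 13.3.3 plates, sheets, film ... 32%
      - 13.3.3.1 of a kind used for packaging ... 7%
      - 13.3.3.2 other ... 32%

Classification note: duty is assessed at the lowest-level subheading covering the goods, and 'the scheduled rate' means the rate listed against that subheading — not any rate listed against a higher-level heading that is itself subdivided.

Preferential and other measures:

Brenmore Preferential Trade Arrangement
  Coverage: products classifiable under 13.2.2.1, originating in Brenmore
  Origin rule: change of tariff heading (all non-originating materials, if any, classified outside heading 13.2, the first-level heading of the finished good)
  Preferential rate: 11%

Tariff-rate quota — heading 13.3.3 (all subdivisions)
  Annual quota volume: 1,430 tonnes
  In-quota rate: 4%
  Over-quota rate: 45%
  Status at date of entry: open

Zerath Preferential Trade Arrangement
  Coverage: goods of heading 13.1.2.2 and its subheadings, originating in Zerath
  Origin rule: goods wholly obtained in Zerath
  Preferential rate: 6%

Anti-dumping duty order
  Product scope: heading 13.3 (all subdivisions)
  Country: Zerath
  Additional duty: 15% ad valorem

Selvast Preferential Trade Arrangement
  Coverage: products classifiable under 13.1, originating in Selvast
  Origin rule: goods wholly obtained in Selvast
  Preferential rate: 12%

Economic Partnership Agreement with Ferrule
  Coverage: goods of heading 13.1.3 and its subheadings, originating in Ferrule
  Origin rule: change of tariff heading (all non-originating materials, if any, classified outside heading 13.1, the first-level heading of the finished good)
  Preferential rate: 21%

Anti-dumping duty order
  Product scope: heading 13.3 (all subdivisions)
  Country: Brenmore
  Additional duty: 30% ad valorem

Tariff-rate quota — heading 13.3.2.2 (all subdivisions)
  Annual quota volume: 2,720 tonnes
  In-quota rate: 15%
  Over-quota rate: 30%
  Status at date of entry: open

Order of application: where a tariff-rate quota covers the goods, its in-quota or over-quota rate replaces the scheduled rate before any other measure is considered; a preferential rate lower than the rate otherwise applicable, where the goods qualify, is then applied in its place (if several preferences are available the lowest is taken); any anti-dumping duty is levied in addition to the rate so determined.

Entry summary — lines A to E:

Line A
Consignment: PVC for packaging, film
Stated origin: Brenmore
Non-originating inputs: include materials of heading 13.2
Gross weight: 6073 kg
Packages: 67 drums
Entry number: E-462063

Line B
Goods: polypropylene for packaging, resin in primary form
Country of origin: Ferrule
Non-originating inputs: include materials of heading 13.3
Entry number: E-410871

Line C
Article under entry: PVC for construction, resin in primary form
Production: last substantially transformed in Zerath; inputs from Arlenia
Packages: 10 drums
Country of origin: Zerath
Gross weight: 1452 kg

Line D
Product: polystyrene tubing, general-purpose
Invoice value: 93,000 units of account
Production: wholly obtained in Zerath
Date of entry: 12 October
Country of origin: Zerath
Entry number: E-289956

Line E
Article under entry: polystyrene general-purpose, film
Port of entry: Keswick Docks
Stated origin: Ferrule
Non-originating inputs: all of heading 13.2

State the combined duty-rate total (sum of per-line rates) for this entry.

101%

Line A: PVC → 13.2; film → 13.2.2; for packaging → 13.2.2.2. Scheduled 23%. Brenmore agreement on 13.2.2.1: 13.2.2.2 not covered. → 23%.
Line B: polypropylene → 13.3; resin in primary form → 13.3.2; for packaging → 13.3.2.1. Scheduled 5%. Ferrule agreement on 13.1.3: 13.3.2.1 not covered. → 5%.
Line C: PVC → 13.2; resin in primary form → 13.2.1; for construction → 13.2.1.2. Scheduled 28%. Zerath agreement on 13.1.2.2: 13.2.1.2 not covered. → 28%.
Line D: polystyrene → 13.1; tubing → 13.1.1; general-purpose → 13.1.1.2. Scheduled 34%. Zerath agreement on 13.1.2.2: 13.1.1.2 not covered. → 34%.
Line E: polystyrene → 13.1; film → 13.1.3; general-purpose → 13.1.3.2. Scheduled 11%. Ferrule agreement on 13.1.3: CTH met → 21% available; preference 21% not lower than 11% → no reduction. → 11%.
Sum: 23% + 5% + 28% + 34% + 11% = 101%.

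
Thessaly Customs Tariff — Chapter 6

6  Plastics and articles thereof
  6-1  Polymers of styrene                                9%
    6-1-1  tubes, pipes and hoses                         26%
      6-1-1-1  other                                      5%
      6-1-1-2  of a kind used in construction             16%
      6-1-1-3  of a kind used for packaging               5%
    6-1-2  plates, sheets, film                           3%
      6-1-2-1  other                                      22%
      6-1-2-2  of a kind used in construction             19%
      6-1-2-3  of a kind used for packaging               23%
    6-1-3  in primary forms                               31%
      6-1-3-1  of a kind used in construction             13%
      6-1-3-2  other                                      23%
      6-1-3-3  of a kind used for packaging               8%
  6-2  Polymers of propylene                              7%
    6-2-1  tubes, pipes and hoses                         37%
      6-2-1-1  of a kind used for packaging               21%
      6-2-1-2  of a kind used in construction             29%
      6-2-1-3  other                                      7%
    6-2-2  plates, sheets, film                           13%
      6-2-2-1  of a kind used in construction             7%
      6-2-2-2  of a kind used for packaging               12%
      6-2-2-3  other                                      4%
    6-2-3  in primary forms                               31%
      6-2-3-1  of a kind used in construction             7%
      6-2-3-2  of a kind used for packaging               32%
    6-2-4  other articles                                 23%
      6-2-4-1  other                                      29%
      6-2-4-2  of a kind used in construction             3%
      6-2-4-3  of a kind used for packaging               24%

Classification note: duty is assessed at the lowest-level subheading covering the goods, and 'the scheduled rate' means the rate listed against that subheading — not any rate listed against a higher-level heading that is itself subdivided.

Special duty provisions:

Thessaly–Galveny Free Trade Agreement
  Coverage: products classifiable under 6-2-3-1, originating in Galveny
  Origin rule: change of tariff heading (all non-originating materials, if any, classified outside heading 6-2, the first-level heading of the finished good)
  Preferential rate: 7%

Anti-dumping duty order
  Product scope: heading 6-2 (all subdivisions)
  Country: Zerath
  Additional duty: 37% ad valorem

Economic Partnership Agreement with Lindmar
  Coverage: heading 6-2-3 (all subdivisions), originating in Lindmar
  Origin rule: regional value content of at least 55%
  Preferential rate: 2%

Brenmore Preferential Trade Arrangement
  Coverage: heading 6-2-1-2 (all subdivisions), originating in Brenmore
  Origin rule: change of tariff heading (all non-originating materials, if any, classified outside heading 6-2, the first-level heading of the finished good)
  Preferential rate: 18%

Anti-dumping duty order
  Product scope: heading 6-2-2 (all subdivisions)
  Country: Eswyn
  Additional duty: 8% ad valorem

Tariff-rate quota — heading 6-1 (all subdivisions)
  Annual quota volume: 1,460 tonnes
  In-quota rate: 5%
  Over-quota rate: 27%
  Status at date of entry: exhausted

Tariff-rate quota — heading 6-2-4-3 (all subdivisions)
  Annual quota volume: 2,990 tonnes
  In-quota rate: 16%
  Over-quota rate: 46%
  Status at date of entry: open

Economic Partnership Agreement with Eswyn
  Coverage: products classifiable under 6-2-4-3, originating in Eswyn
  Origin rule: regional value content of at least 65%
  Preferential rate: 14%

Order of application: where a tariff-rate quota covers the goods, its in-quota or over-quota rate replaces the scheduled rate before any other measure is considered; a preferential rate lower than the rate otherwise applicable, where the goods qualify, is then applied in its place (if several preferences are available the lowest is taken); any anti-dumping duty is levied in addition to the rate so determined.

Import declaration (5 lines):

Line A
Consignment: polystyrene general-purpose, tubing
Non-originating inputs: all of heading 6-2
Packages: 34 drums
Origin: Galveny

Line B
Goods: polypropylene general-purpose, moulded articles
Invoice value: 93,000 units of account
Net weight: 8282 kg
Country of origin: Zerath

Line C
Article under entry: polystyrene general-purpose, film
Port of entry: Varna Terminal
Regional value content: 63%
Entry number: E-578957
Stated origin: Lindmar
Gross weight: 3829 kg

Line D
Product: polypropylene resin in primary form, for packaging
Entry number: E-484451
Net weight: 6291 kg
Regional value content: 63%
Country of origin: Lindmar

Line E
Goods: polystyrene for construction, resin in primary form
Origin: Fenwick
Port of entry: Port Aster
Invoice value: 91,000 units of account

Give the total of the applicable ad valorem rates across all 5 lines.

Line A: polystyrene → 6-1; tubing → 6-1-1; general-purpose → 6-1-1-1. Scheduled 5%. quota on 6-1 exhausted → over-quota 27%; Galveny agreement on 6-2-3-1: 6-1-1-1 not covered. → 27%.
Line B: polypropylene → 6-2; moulded articles → 6-2-4; general-purpose → 6-2-4-1. Scheduled 29%. anti-dumping (Zerath, 6-2): +37%; total 29% + 37% = 66%. → 66%.
Line C: polystyrene → 6-1; film → 6-1-2; general-purpose → 6-1-2-1. Scheduled 22%. quota on 6-1 exhausted → over-quota 27%; Lindmar agreement on 6-2-3: 6-1-2-1 not covered. → 27%.
Line D: polypropylene → 6-2; resin in primary form → 6-2-3; for packaging → 6-2-3-2. Scheduled 32%. Lindmar agreement on 6-2-3: RVC ≥ 55% → 2% available; preferential 2%. → 2%.
Line E: polystyrene → 6-1; resin in primary form → 6-1-3; for construction → 6-1-3-1. Scheduled 13%. quota on 6-1 exhausted → over-quota 27%. → 27%.
Sum: 27% + 66% + 27% + 2% + 27% = 149%.

149%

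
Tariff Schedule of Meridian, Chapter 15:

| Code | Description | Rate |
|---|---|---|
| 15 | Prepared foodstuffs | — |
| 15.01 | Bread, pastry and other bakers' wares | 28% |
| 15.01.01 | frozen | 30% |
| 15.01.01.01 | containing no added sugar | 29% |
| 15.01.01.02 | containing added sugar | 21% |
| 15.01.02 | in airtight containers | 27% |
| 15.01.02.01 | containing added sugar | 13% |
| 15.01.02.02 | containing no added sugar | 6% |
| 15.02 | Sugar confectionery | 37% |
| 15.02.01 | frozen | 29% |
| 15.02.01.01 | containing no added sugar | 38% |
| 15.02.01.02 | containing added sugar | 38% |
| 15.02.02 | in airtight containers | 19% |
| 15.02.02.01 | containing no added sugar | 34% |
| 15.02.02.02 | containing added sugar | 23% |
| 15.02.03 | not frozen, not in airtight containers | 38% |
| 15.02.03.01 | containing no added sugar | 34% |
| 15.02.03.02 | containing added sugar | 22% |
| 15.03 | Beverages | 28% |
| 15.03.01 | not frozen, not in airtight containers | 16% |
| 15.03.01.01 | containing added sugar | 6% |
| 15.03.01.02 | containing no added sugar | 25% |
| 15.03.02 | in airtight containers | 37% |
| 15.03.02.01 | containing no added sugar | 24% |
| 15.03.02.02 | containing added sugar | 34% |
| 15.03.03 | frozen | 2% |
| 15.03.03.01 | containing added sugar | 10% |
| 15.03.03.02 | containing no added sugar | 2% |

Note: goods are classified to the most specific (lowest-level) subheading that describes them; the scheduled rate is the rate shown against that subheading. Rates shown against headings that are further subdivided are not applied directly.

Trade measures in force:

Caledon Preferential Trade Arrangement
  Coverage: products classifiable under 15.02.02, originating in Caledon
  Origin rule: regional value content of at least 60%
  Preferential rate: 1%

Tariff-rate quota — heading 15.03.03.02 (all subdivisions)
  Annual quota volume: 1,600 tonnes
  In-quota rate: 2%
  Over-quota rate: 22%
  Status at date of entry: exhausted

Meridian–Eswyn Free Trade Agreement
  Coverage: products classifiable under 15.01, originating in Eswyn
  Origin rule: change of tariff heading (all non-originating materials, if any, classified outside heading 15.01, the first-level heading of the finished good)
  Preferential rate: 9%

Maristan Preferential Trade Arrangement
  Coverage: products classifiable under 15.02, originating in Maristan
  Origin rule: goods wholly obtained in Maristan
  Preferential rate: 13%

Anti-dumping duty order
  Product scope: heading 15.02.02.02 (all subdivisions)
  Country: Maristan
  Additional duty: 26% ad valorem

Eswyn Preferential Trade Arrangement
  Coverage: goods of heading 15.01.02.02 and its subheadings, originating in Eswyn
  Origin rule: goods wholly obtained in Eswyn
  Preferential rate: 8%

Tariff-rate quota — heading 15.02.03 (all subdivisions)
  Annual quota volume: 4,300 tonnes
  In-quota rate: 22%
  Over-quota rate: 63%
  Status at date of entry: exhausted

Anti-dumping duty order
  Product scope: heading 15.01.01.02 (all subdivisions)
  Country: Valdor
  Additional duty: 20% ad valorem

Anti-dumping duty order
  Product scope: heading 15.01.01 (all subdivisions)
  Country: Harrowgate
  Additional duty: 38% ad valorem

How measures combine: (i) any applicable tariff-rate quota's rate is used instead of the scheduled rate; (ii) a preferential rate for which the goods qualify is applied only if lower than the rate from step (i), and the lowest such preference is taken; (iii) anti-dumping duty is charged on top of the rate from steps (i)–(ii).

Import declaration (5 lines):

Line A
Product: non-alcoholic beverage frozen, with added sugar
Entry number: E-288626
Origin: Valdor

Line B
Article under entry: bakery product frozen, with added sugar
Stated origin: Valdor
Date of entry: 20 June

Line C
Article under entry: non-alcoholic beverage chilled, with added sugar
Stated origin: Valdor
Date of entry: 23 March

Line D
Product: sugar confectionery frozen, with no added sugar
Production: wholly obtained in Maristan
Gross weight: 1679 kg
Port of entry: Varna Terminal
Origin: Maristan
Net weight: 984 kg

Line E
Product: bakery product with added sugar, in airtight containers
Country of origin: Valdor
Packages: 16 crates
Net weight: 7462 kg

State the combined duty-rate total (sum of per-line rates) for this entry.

Line A: non-alcoholic beverage → 15.03; frozen → 15.03.03; with added sugar → 15.03.03.01. Scheduled 10%. No special measure applies. → 10%.
Line B: bakery product → 15.01; frozen → 15.01.01; with added sugar → 15.01.01.02. Scheduled 21%. anti-dumping (Valdor, 15.01.01.02): +20%; total 21% + 20% = 41%. → 41%.
Line C: non-alcoholic beverage → 15.03; chilled → 15.03.01; with added sugar → 15.03.01.01. Scheduled 6%. No special measure applies. → 6%.
Line D: sugar confectionery → 15.02; frozen → 15.02.01; with no added sugar → 15.02.01.01. Scheduled 38%. Maristan agreement on 15.02: wholly obtained → 13% available; preferential 13%. → 13%.
Line E: bakery product → 15.01; in airtight containers → 15.01.02; with added sugar → 15.01.02.01. Scheduled 13%. No special measure applies. → 13%.
Sum: 10% + 41% + 6% + 13% + 13% = 83%.

83%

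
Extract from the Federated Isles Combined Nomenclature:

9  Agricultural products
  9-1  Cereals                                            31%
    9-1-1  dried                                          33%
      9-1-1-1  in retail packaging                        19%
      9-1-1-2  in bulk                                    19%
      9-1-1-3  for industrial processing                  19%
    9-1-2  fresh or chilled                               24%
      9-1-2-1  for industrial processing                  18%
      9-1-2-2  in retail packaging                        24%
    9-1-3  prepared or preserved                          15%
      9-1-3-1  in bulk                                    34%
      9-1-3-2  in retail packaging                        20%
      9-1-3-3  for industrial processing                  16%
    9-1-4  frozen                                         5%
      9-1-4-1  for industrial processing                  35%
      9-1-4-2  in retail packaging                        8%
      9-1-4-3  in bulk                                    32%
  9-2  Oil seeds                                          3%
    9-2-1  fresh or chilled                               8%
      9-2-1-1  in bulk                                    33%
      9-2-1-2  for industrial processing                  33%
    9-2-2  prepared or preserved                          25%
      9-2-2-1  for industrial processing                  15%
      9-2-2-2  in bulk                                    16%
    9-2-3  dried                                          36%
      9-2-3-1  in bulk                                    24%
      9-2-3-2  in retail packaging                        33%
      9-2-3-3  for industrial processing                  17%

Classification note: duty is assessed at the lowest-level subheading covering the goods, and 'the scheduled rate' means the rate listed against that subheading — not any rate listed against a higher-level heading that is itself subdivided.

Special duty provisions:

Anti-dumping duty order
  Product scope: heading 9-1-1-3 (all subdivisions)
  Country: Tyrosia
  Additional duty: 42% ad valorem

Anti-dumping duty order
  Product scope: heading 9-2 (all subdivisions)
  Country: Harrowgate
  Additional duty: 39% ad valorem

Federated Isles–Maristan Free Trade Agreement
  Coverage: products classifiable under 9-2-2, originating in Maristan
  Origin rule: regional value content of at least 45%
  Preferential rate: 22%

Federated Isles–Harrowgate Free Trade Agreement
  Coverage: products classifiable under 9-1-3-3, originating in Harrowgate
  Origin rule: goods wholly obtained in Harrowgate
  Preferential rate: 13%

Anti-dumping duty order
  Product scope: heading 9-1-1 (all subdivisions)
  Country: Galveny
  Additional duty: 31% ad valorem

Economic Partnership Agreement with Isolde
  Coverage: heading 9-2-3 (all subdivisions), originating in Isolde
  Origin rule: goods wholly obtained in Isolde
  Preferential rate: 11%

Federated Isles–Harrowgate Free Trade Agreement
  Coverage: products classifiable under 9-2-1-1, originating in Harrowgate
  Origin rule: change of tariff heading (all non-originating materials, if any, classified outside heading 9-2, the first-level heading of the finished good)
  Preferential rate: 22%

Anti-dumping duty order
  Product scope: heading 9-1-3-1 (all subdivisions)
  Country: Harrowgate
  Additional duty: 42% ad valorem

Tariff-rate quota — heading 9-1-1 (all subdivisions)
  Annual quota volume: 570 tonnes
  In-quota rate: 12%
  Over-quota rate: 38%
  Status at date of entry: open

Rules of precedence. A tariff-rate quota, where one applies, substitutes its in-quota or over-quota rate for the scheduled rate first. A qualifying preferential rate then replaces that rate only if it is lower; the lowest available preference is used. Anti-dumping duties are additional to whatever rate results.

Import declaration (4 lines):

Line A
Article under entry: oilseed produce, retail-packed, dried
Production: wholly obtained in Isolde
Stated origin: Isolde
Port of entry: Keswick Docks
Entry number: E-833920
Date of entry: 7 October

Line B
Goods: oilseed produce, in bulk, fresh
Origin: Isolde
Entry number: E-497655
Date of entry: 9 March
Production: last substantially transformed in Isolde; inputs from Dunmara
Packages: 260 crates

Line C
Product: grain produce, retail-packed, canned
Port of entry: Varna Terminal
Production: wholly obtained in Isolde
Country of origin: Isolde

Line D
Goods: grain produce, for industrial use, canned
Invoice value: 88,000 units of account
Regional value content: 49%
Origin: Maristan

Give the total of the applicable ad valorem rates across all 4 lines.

80%

Line A: oilseed → 9-2; dried → 9-2-3; retail-packed → 9-2-3-2. Scheduled 33%. Isolde agreement on 9-2-3: wholly obtained → 11% available; preferential 11%. → 11%.
Line B: oilseed → 9-2; fresh → 9-2-1; in bulk → 9-2-1-1. Scheduled 33%. Isolde agreement on 9-2-3: 9-2-1-1 not covered. → 33%.
Line C: grain → 9-1; canned → 9-1-3; retail-packed → 9-1-3-2. Scheduled 20%. Isolde agreement on 9-2-3: 9-1-3-2 not covered. → 20%.
Line D: grain → 9-1; canned → 9-1-3; for industrial use → 9-1-3-3. Scheduled 16%. Maristan agreement on 9-2-2: 9-1-3-3 not covered. → 16%.
Sum: 11% + 33% + 20% + 16% = 80%.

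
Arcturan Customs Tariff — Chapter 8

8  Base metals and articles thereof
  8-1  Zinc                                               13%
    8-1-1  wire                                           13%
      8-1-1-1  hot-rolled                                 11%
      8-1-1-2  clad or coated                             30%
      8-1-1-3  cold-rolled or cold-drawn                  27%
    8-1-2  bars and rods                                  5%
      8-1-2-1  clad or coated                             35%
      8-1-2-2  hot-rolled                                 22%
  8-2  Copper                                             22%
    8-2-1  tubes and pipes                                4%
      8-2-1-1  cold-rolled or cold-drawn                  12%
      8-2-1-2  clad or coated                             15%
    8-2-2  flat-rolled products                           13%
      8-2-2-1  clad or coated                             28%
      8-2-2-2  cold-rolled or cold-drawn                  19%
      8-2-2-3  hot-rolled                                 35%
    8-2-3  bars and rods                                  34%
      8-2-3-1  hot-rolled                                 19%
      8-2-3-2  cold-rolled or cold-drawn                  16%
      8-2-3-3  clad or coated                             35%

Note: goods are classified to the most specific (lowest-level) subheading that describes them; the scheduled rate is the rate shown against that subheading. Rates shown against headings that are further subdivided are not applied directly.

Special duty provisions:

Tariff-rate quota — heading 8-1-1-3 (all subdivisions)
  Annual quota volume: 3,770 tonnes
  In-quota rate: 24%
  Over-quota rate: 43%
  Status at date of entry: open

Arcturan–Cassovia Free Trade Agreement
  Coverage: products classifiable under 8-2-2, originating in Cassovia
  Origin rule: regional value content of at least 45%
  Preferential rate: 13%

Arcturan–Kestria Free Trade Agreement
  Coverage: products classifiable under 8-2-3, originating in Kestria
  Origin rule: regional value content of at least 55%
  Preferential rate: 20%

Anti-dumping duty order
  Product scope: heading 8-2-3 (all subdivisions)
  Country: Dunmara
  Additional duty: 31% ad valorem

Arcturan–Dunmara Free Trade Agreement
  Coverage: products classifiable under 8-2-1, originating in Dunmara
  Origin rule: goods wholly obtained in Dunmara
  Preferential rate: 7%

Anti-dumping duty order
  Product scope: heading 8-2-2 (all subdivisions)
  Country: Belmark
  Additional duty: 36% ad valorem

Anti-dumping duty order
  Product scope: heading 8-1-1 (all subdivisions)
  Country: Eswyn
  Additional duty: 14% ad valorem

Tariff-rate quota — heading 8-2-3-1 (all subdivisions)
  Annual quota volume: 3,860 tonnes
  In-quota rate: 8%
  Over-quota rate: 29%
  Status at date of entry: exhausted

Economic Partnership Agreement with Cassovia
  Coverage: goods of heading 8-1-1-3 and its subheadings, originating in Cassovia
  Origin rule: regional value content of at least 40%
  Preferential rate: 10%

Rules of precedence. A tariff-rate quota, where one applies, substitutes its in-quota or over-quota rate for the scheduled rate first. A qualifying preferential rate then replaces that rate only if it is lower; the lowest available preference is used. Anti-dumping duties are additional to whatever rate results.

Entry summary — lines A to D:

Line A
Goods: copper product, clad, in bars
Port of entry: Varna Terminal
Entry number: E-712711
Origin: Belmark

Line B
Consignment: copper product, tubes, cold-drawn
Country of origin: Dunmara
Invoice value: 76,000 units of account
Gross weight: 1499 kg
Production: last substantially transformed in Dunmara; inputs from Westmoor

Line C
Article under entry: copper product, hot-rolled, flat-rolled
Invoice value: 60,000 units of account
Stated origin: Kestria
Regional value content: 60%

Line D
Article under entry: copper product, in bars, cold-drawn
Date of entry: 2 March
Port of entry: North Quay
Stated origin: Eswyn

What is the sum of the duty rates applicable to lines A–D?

Line A: copper → 8-2; in bars → 8-2-3; clad → 8-2-3-3. Scheduled 35%. No special measure applies. → 35%.
Line B: copper → 8-2; tubes → 8-2-1; cold-drawn → 8-2-1-1. Scheduled 12%. Dunmara agreement on 8-2-1: not wholly obtained. → 12%.
Line C: copper → 8-2; flat-rolled → 8-2-2; hot-rolled → 8-2-2-3. Scheduled 35%. Kestria agreement on 8-2-3: 8-2-2-3 not covered. → 35%.
Line D: copper → 8-2; in bars → 8-2-3; cold-drawn → 8-2-3-2. Scheduled 16%. No special measure applies. → 16%.
Sum: 35% + 12% + 35% + 16% = 98%.

98%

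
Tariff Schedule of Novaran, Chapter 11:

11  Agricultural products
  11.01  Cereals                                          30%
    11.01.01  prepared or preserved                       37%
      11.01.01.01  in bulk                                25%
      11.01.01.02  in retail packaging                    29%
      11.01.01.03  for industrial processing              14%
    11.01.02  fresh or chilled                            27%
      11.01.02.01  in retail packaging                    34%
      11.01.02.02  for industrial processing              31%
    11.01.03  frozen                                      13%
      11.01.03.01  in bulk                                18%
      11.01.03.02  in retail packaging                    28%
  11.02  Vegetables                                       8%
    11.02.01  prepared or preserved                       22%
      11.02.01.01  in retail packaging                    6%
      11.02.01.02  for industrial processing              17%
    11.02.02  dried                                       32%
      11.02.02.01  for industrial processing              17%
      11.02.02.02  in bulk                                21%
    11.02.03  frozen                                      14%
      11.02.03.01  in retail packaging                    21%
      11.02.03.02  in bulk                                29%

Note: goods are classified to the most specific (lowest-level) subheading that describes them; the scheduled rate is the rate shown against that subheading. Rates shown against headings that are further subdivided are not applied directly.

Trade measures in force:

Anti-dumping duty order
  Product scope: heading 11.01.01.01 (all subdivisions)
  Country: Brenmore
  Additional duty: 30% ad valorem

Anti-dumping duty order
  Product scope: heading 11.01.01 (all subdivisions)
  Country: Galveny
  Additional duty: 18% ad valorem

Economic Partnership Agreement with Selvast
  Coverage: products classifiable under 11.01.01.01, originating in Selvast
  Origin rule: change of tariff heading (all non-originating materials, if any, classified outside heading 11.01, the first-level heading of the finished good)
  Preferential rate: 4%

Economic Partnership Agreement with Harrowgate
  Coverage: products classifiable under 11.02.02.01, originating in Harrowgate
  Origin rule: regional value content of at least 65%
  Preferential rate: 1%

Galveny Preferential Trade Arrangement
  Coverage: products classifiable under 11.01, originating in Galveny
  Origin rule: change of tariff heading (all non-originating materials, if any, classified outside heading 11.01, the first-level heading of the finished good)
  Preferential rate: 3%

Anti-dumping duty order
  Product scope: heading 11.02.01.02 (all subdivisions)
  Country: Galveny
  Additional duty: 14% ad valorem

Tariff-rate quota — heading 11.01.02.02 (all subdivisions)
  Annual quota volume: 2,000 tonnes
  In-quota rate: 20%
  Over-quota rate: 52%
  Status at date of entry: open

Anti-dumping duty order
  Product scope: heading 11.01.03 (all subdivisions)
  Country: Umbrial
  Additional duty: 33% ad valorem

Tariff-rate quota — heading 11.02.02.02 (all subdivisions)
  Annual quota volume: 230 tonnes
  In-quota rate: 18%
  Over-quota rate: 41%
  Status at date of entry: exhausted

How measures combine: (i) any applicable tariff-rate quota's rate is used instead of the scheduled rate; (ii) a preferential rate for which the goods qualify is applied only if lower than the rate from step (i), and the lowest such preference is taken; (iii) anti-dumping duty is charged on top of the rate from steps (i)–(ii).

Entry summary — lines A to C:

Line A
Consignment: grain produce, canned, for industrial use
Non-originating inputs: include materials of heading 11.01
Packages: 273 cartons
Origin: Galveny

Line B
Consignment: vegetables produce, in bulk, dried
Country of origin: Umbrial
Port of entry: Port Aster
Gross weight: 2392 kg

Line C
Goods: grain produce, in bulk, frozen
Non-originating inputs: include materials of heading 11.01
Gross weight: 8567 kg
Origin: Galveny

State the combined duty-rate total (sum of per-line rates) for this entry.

Line A: grain → 11.01; canned → 11.01.01; for industrial use → 11.01.01.03. Scheduled 14%. Galveny agreement on 11.01: CTH not met; anti-dumping (Galveny, 11.01.01): +18%; total 14% + 18% = 32%. → 32%.
Line B: vegetables → 11.02; dried → 11.02.02; in bulk → 11.02.02.02. Scheduled 21%. quota on 11.02.02.02 exhausted → over-quota 41%. → 41%.
Line C: grain → 11.01; frozen → 11.01.03; in bulk → 11.01.03.01. Scheduled 18%. Galveny agreement on 11.01: CTH not met. → 18%.
Sum: 32% + 41% + 18% = 91%.

91%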